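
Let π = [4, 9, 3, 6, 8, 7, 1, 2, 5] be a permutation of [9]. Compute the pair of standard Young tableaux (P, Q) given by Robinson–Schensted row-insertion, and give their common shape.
P = [1, 2, 5] / [3, 6, 7] / [4, 8] / [9];  Q = [1, 2, 5] / [3, 4, 9] / [6, 8] / [7];  common shape = (3, 3, 2, 1)

Row-insert the values π_1, π_2, … into P one at a time, bumping the leftmost entry strictly greater than the inserted value down to the next row. The recording tableau Q records, in position (i, j), the step at which that cell was added to P.
  Insert 4 (step 1): P = [4];  Q = [1]
  Insert 9 (step 2): P = [4, 9];  Q = [1, 2]
  Insert 3 (step 3): P = [3, 9] / [4];  Q = [1, 2] / [3]
  Insert 6 (step 4): P = [3, 6] / [4, 9];  Q = [1, 2] / [3, 4]
  Insert 8 (step 5): P = [3, 6, 8] / [4, 9];  Q = [1, 2, 5] / [3, 4]
  Insert 7 (step 6): P = [3, 6, 7] / [4, 8] / [9];  Q = [1, 2, 5] / [3, 4] / [6]
  Insert 1 (step 7): P = [1, 6, 7] / [3, 8] / [4] / [9];  Q = [1, 2, 5] / [3, 4] / [6] / [7]
  Insert 2 (step 8): P = [1, 2, 7] / [3, 6] / [4, 8] / [9];  Q = [1, 2, 5] / [3, 4] / [6, 8] / [7]
  Insert 5 (step 9): P = [1, 2, 5] / [3, 6, 7] / [4, 8] / [9];  Q = [1, 2, 5] / [3, 4, 9] / [6, 8] / [7]
Final shape: (3, 3, 2, 1).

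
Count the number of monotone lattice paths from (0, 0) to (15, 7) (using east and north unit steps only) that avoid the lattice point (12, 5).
Number of paths = 108664

Total paths from (0, 0) to (15, 7): C(22, 15) = 170544. Paths through (12, 5): (paths (0, 0) → (12, 5)) × (paths (12, 5) → (15, 7)) = C(17, 12) · C(5, 3) = 6188 · 10 = 61880. Avoidance count = 170544 − 61880 = 108664.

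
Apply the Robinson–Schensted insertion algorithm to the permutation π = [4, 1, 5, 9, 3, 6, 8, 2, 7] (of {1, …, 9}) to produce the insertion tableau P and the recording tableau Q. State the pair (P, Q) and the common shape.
P = [1, 2, 6, 7] / [3, 5, 8] / [4, 9];  Q = [1, 3, 4, 7] / [2, 5, 6] / [8, 9];  common shape = (4, 3, 2)

Row-insert the values π_1, π_2, … into P one at a time, bumping the leftmost entry strictly greater than the inserted value down to the next row. The recording tableau Q records, in position (i, j), the step at which that cell was added to P.
  Insert 4 (step 1): P = [4];  Q = [1]
  Insert 1 (step 2): P = [1] / [4];  Q = [1] / [2]
  Insert 5 (step 3): P = [1, 5] / [4];  Q = [1, 3] / [2]
  Insert 9 (step 4): P = [1, 5, 9] / [4];  Q = [1, 3, 4] / [2]
  Insert 3 (step 5): P = [1, 3, 9] / [4, 5];  Q = [1, 3, 4] / [2, 5]
  Insert 6 (step 6): P = [1, 3, 6] / [4, 5, 9];  Q = [1, 3, 4] / [2, 5, 6]
  Insert 8 (step 7): P = [1, 3, 6, 8] / [4, 5, 9];  Q = [1, 3, 4, 7] / [2, 5, 6]
  Insert 2 (step 8): P = [1, 2, 6, 8] / [3, 5, 9] / [4];  Q = [1, 3, 4, 7] / [2, 5, 6] / [8]
  Insert 7 (step 9): P = [1, 2, 6, 7] / [3, 5, 8] / [4, 9];  Q = [1, 3, 4, 7] / [2, 5, 6] / [8, 9]
Final shape: (4, 3, 2).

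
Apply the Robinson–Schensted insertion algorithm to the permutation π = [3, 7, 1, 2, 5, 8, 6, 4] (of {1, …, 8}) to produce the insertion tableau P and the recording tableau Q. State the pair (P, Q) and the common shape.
P = [1, 2, 4, 6] / [3, 5, 8] / [7];  Q = [1, 2, 5, 6] / [3, 4, 7] / [8];  common shape = (4, 3, 1)

Row-insert the values π_1, π_2, … into P one at a time, bumping the leftmost entry strictly greater than the inserted value down to the next row. The recording tableau Q records, in position (i, j), the step at which that cell was added to P.
  Insert 3 (step 1): P = [3];  Q = [1]
  Insert 7 (step 2): P = [3, 7];  Q = [1, 2]
  Insert 1 (step 3): P = [1, 7] / [3];  Q = [1, 2] / [3]
  Insert 2 (step 4): P = [1, 2] / [3, 7];  Q = [1, 2] / [3, 4]
  Insert 5 (step 5): P = [1, 2, 5] / [3, 7];  Q = [1, 2, 5] / [3, 4]
  Insert 8 (step 6): P = [1, 2, 5, 8] / [3, 7];  Q = [1, 2, 5, 6] / [3, 4]
  Insert 6 (step 7): P = [1, 2, 5, 6] / [3, 7, 8];  Q = [1, 2, 5, 6] / [3, 4, 7]
  Insert 4 (step 8): P = [1, 2, 4, 6] / [3, 5, 8] / [7];  Q = [1, 2, 5, 6] / [3, 4, 7] / [8]
Final shape: (4, 3, 1).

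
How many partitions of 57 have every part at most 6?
p(57, parts ≤ 6) = 15944

Use the recurrence p(n, m) = p(n, m−1) + p(n−m, m): either the largest part is < m (count p(n, m−1)) or the largest part is exactly m (remove one copy of m, count p(n−m, m)). With p(0, ·) = 1 this gives p(57, parts ≤ 6) = 15944. (By conjugating Young diagrams, this also counts partitions of 57 into at most 6 parts.)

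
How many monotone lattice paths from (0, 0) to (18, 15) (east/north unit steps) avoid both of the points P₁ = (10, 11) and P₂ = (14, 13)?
Number of paths = 641050500

Inclusion–exclusion. Total paths: C(33, 18) = 1037158320. Through P₁: C(21, 10)·C(12, 8) = 174594420. Through P₂: C(27, 14)·C(6, 4) = 300874500. Since P₁ is strictly southwest of P₂, a monotone path through both must visit P₁ then P₂; paths through both = C(21, 10)·C(6, 4)·C(6, 4) = 79361100. Avoid both = 1037158320 − 174594420 − 300874500 + 79361100 = 641050500.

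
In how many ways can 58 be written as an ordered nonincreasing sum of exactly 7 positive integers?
p(58, 7 parts) = 19928

Partitions of n into exactly k parts are in bijection with partitions of n − k into at most k parts (subtract 1 from each part). So p(58, exactly 7) = p(51, parts ≤ 7). Computing via the recurrence p(m, j) = p(m, j−1) + p(m−j, j) gives 19928.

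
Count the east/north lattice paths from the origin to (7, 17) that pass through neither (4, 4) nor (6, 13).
Number of paths = 190494

Inclusion–exclusion. Total paths: C(24, 7) = 346104. Through P₁: C(8, 4)·C(16, 3) = 39200. Through P₂: C(19, 6)·C(5, 1) = 135660. Since P₁ is strictly southwest of P₂, a monotone path through both must visit P₁ then P₂; paths through both = C(8, 4)·C(11, 2)·C(5, 1) = 19250. Avoid both = 346104 − 39200 − 135660 + 19250 = 190494.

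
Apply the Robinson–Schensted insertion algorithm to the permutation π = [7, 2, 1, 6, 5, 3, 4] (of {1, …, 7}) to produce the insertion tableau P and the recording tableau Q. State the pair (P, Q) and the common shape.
P = [1, 3, 4] / [2, 5] / [6] / [7];  Q = [1, 4, 7] / [2, 5] / [3] / [6];  common shape = (3, 2, 1, 1)

Row-insert the values π_1, π_2, … into P one at a time, bumping the leftmost entry strictly greater than the inserted value down to the next row. The recording tableau Q records, in position (i, j), the step at which that cell was added to P.
  Insert 7 (step 1): P = [7];  Q = [1]
  Insert 2 (step 2): P = [2] / [7];  Q = [1] / [2]
  Insert 1 (step 3): P = [1] / [2] / [7];  Q = [1] / [2] / [3]
  Insert 6 (step 4): P = [1, 6] / [2] / [7];  Q = [1, 4] / [2] / [3]
  Insert 5 (step 5): P = [1, 5] / [2, 6] / [7];  Q = [1, 4] / [2, 5] / [3]
  Insert 3 (step 6): P = [1, 3] / [2, 5] / [6] / [7];  Q = [1, 4] / [2, 5] / [3] / [6]
  Insert 4 (step 7): P = [1, 3, 4] / [2, 5] / [6] / [7];  Q = [1, 4, 7] / [2, 5] / [3] / [6]
Final shape: (3, 2, 1, 1).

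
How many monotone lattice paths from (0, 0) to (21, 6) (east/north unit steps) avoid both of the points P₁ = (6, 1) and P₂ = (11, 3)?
Number of paths = 125420

Inclusion–exclusion. Total paths: C(27, 21) = 296010. Through P₁: C(7, 6)·C(20, 15) = 108528. Through P₂: C(14, 11)·C(13, 10) = 104104. Since P₁ is strictly southwest of P₂, a monotone path through both must visit P₁ then P₂; paths through both = C(7, 6)·C(7, 5)·C(13, 10) = 42042. Avoid both = 296010 − 108528 − 104104 + 42042 = 125420.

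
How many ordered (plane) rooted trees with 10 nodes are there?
C_9 = 4862

These ordered rooted trees are counted by the Catalan number C_n = (1/(n + 1)) · C(2n, n). For n = 9: C_9 = (1/10) · C(18, 9) = 48620/10 = 4862.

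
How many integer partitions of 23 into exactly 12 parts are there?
p(23, 12 parts) = 56

Partitions of n into exactly k parts are in bijection with partitions of n − k into at most k parts (subtract 1 from each part). So p(23, exactly 12) = p(11, parts ≤ 12). Computing via the recurrence p(m, j) = p(m, j−1) + p(m−j, j) gives 56.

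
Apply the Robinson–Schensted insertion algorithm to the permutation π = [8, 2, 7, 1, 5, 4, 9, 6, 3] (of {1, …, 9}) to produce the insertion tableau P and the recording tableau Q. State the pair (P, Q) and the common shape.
P = [1, 3, 6] / [2, 4, 9] / [5] / [7] / [8];  Q = [1, 3, 7] / [2, 5, 8] / [4] / [6] / [9];  common shape = (3, 3, 1, 1, 1)

Row-insert the values π_1, π_2, … into P one at a time, bumping the leftmost entry strictly greater than the inserted value down to the next row. The recording tableau Q records, in position (i, j), the step at which that cell was added to P.
  Insert 8 (step 1): P = [8];  Q = [1]
  Insert 2 (step 2): P = [2] / [8];  Q = [1] / [2]
  Insert 7 (step 3): P = [2, 7] / [8];  Q = [1, 3] / [2]
  Insert 1 (step 4): P = [1, 7] / [2] / [8];  Q = [1, 3] / [2] / [4]
  Insert 5 (step 5): P = [1, 5] / [2, 7] / [8];  Q = [1, 3] / [2, 5] / [4]
  Insert 4 (step 6): P = [1, 4] / [2, 5] / [7] / [8];  Q = [1, 3] / [2, 5] / [4] / [6]
  Insert 9 (step 7): P = [1, 4, 9] / [2, 5] / [7] / [8];  Q = [1, 3, 7] / [2, 5] / [4] / [6]
  Insert 6 (step 8): P = [1, 4, 6] / [2, 5, 9] / [7] / [8];  Q = [1, 3, 7] / [2, 5, 8] / [4] / [6]
  Insert 3 (step 9): P = [1, 3, 6] / [2, 4, 9] / [5] / [7] / [8];  Q = [1, 3, 7] / [2, 5, 8] / [4] / [6] / [9]
Final shape: (3, 3, 1, 1, 1).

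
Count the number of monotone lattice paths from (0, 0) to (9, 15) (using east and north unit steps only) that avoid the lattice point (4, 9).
Number of paths = 977174

Total paths from (0, 0) to (9, 15): C(24, 9) = 1307504. Paths through (4, 9): (paths (0, 0) → (4, 9)) × (paths (4, 9) → (9, 15)) = C(13, 4) · C(11, 5) = 715 · 462 = 330330. Avoidance count = 1307504 − 330330 = 977174.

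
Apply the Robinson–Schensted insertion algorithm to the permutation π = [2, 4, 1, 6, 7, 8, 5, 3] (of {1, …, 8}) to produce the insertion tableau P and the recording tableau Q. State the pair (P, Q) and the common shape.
P = [1, 3, 5, 7, 8] / [2, 4] / [6];  Q = [1, 2, 4, 5, 6] / [3, 7] / [8];  common shape = (5, 2, 1)

Row-insert the values π_1, π_2, … into P one at a time, bumping the leftmost entry strictly greater than the inserted value down to the next row. The recording tableau Q records, in position (i, j), the step at which that cell was added to P.
  Insert 2 (step 1): P = [2];  Q = [1]
  Insert 4 (step 2): P = [2, 4];  Q = [1, 2]
  Insert 1 (step 3): P = [1, 4] / [2];  Q = [1, 2] / [3]
  Insert 6 (step 4): P = [1, 4, 6] / [2];  Q = [1, 2, 4] / [3]
  Insert 7 (step 5): P = [1, 4, 6, 7] / [2];  Q = [1, 2, 4, 5] / [3]
  Insert 8 (step 6): P = [1, 4, 6, 7, 8] / [2];  Q = [1, 2, 4, 5, 6] / [3]
  Insert 5 (step 7): P = [1, 4, 5, 7, 8] / [2, 6];  Q = [1, 2, 4, 5, 6] / [3, 7]
  Insert 3 (step 8): P = [1, 3, 5, 7, 8] / [2, 4] / [6];  Q = [1, 2, 4, 5, 6] / [3, 7] / [8]
Final shape: (5, 2, 1).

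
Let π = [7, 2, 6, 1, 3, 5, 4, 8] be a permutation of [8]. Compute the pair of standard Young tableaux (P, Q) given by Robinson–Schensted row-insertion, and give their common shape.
P = [1, 3, 4, 8] / [2, 5] / [6] / [7];  Q = [1, 3, 6, 8] / [2, 5] / [4] / [7];  common shape = (4, 2, 1, 1)

Row-insert the values π_1, π_2, … into P one at a time, bumping the leftmost entry strictly greater than the inserted value down to the next row. The recording tableau Q records, in position (i, j), the step at which that cell was added to P.
  Insert 7 (step 1): P = [7];  Q = [1]
  Insert 2 (step 2): P = [2] / [7];  Q = [1] / [2]
  Insert 6 (step 3): P = [2, 6] / [7];  Q = [1, 3] / [2]
  Insert 1 (step 4): P = [1, 6] / [2] / [7];  Q = [1, 3] / [2] / [4]
  Insert 3 (step 5): P = [1, 3] / [2, 6] / [7];  Q = [1, 3] / [2, 5] / [4]
  Insert 5 (step 6): P = [1, 3, 5] / [2, 6] / [7];  Q = [1, 3, 6] / [2, 5] / [4]
  Insert 4 (step 7): P = [1, 3, 4] / [2, 5] / [6] / [7];  Q = [1, 3, 6] / [2, 5] / [4] / [7]
  Insert 8 (step 8): P = [1, 3, 4, 8] / [2, 5] / [6] / [7];  Q = [1, 3, 6, 8] / [2, 5] / [4] / [7]
Final shape: (4, 2, 1, 1).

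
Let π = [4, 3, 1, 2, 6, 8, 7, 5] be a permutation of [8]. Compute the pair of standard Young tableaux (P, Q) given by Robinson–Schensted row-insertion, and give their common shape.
P = [1, 2, 5, 7] / [3, 6] / [4, 8];  Q = [1, 4, 5, 6] / [2, 7] / [3, 8];  common shape = (4, 2, 2)

Row-insert the values π_1, π_2, … into P one at a time, bumping the leftmost entry strictly greater than the inserted value down to the next row. The recording tableau Q records, in position (i, j), the step at which that cell was added to P.
  Insert 4 (step 1): P = [4];  Q = [1]
  Insert 3 (step 2): P = [3] / [4];  Q = [1] / [2]
  Insert 1 (step 3): P = [1] / [3] / [4];  Q = [1] / [2] / [3]
  Insert 2 (step 4): P = [1, 2] / [3] / [4];  Q = [1, 4] / [2] / [3]
  Insert 6 (step 5): P = [1, 2, 6] / [3] / [4];  Q = [1, 4, 5] / [2] / [3]
  Insert 8 (step 6): P = [1, 2, 6, 8] / [3] / [4];  Q = [1, 4, 5, 6] / [2] / [3]
  Insert 7 (step 7): P = [1, 2, 6, 7] / [3, 8] / [4];  Q = [1, 4, 5, 6] / [2, 7] / [3]
  Insert 5 (step 8): P = [1, 2, 5, 7] / [3, 6] / [4, 8];  Q = [1, 4, 5, 6] / [2, 7] / [3, 8]
Final shape: (4, 2, 2).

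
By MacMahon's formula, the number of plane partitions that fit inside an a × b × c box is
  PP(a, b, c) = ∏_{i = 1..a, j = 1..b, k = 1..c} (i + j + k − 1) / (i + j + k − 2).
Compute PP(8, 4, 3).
PP(8, 4, 3) = 4723719

Evaluate the triple product over i = 1..8, j = 1..4, k = 1..3. The factors are (2/1) · (3/2) · (4/3) · (3/2) · (4/3) · (5/4) · (4/3) · (5/4) · … (96 factors total). The numerators and denominators telescope so the product is an integer; carrying out the multiplication exactly gives PP(8, 4, 3) = 4723719.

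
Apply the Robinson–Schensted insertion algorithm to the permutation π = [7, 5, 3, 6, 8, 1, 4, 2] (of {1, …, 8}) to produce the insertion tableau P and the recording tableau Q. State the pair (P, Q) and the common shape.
P = [1, 2, 8] / [3, 4] / [5, 6] / [7];  Q = [1, 4, 5] / [2, 7] / [3, 8] / [6];  common shape = (3, 2, 2, 1)

Row-insert the values π_1, π_2, … into P one at a time, bumping the leftmost entry strictly greater than the inserted value down to the next row. The recording tableau Q records, in position (i, j), the step at which that cell was added to P.
  Insert 7 (step 1): P = [7];  Q = [1]
  Insert 5 (step 2): P = [5] / [7];  Q = [1] / [2]
  Insert 3 (step 3): P = [3] / [5] / [7];  Q = [1] / [2] / [3]
  Insert 6 (step 4): P = [3, 6] / [5] / [7];  Q = [1, 4] / [2] / [3]
  Insert 8 (step 5): P = [3, 6, 8] / [5] / [7];  Q = [1, 4, 5] / [2] / [3]
  Insert 1 (step 6): P = [1, 6, 8] / [3] / [5] / [7];  Q = [1, 4, 5] / [2] / [3] / [6]
  Insert 4 (step 7): P = [1, 4, 8] / [3, 6] / [5] / [7];  Q = [1, 4, 5] / [2, 7] / [3] / [6]
  Insert 2 (step 8): P = [1, 2, 8] / [3, 4] / [5, 6] / [7];  Q = [1, 4, 5] / [2, 7] / [3, 8] / [6]
Final shape: (3, 2, 2, 1).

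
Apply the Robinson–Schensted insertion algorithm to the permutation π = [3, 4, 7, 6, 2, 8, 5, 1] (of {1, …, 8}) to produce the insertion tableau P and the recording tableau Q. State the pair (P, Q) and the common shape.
P = [1, 4, 5, 8] / [2, 6] / [3] / [7];  Q = [1, 2, 3, 6] / [4, 7] / [5] / [8];  common shape = (4, 2, 1, 1)

Row-insert the values π_1, π_2, … into P one at a time, bumping the leftmost entry strictly greater than the inserted value down to the next row. The recording tableau Q records, in position (i, j), the step at which that cell was added to P.
  Insert 3 (step 1): P = [3];  Q = [1]
  Insert 4 (step 2): P = [3, 4];  Q = [1, 2]
  Insert 7 (step 3): P = [3, 4, 7];  Q = [1, 2, 3]
  Insert 6 (step 4): P = [3, 4, 6] / [7];  Q = [1, 2, 3] / [4]
  Insert 2 (step 5): P = [2, 4, 6] / [3] / [7];  Q = [1, 2, 3] / [4] / [5]
  Insert 8 (step 6): P = [2, 4, 6, 8] / [3] / [7];  Q = [1, 2, 3, 6] / [4] / [5]
  Insert 5 (step 7): P = [2, 4, 5, 8] / [3, 6] / [7];  Q = [1, 2, 3, 6] / [4, 7] / [5]
  Insert 1 (step 8): P = [1, 4, 5, 8] / [2, 6] / [3] / [7];  Q = [1, 2, 3, 6] / [4, 7] / [5] / [8]
Final shape: (4, 2, 1, 1).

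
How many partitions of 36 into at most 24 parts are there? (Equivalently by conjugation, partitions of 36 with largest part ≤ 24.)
p(36, parts ≤ 24) = 17782

Use the recurrence p(n, m) = p(n, m−1) + p(n−m, m): either the largest part is < m (count p(n, m−1)) or the largest part is exactly m (remove one copy of m, count p(n−m, m)). With p(0, ·) = 1 this gives p(36, parts ≤ 24) = 17782. (By conjugating Young diagrams, this also counts partitions of 36 into at most 24 parts.)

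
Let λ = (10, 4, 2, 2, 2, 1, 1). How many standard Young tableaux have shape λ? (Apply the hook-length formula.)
# SYT of shape (10, 4, 2, 2, 2, 1, 1) = 670273450

Hook-length formula: f^λ = n! / Π hook(c), product over all cells c of the Young diagram. For λ = (10, 4, 2, 2, 2, 1, 1), n = 22 boxes. Hook lengths by row (left-to-right, top-to-bottom): [16, 13, 9, 8, 6, 5, 4, 3, 2, 1]; [9, 6, 2, 1]; [6, 3]; [5, 2]; [4, 1]; [2]; [1]. Product of hooks = 1676928614400. So f^λ = 22! / 1676928614400 = 1124000727777607680000 / 1676928614400 = 670273450.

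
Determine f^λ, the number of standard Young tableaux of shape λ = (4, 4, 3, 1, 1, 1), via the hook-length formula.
# SYT of shape (4, 4, 3, 1, 1, 1) = 35035

Hook-length formula: f^λ = n! / Π hook(c), product over all cells c of the Young diagram. For λ = (4, 4, 3, 1, 1, 1), n = 14 boxes. Hook lengths by row (left-to-right, top-to-bottom): [9, 5, 4, 2]; [8, 4, 3, 1]; [6, 2, 1]; [3]; [2]; [1]. Product of hooks = 2488320. So f^λ = 14! / 2488320 = 87178291200 / 2488320 = 35035.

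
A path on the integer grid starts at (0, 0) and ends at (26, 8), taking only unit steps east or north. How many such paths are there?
Number of paths = 18156204

A monotone lattice path from (0, 0) to (26, 8) consists of 26 east steps and 8 north steps in some order, so it is determined by which 26 of the 34 steps are east. The count is C(34, 26) = 18156204.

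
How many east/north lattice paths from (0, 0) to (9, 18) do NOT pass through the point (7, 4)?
Number of paths = 4647225

Total paths from (0, 0) to (9, 18): C(27, 9) = 4686825. Paths through (7, 4): (paths (0, 0) → (7, 4)) × (paths (7, 4) → (9, 18)) = C(11, 7) · C(16, 2) = 330 · 120 = 39600. Avoidance count = 4686825 − 39600 = 4647225.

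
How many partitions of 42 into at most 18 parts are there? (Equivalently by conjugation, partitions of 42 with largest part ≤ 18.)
p(42, parts ≤ 18) = 47420

Use the recurrence p(n, m) = p(n, m−1) + p(n−m, m): either the largest part is < m (count p(n, m−1)) or the largest part is exactly m (remove one copy of m, count p(n−m, m)). With p(0, ·) = 1 this gives p(42, parts ≤ 18) = 47420. (By conjugating Young diagrams, this also counts partitions of 42 into at most 18 parts.)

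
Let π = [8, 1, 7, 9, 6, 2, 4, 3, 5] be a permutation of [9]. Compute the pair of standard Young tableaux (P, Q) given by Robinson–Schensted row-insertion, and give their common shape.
P = [1, 2, 3, 5] / [4, 9] / [6] / [7] / [8];  Q = [1, 3, 4, 9] / [2, 7] / [5] / [6] / [8];  common shape = (4, 2, 1, 1, 1)

Row-insert the values π_1, π_2, … into P one at a time, bumping the leftmost entry strictly greater than the inserted value down to the next row. The recording tableau Q records, in position (i, j), the step at which that cell was added to P.
  Insert 8 (step 1): P = [8];  Q = [1]
  Insert 1 (step 2): P = [1] / [8];  Q = [1] / [2]
  Insert 7 (step 3): P = [1, 7] / [8];  Q = [1, 3] / [2]
  Insert 9 (step 4): P = [1, 7, 9] / [8];  Q = [1, 3, 4] / [2]
  Insert 6 (step 5): P = [1, 6, 9] / [7] / [8];  Q = [1, 3, 4] / [2] / [5]
  Insert 2 (step 6): P = [1, 2, 9] / [6] / [7] / [8];  Q = [1, 3, 4] / [2] / [5] / [6]
  Insert 4 (step 7): P = [1, 2, 4] / [6, 9] / [7] / [8];  Q = [1, 3, 4] / [2, 7] / [5] / [6]
  Insert 3 (step 8): P = [1, 2, 3] / [4, 9] / [6] / [7] / [8];  Q = [1, 3, 4] / [2, 7] / [5] / [6] / [8]
  Insert 5 (step 9): P = [1, 2, 3, 5] / [4, 9] / [6] / [7] / [8];  Q = [1, 3, 4, 9] / [2, 7] / [5] / [6] / [8]
Final shape: (4, 2, 1, 1, 1).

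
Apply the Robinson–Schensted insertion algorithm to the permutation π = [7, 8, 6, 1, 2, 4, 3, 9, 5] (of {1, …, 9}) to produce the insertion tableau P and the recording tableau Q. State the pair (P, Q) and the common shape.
P = [1, 2, 3, 5] / [4, 8, 9] / [6] / [7];  Q = [1, 2, 6, 8] / [3, 5, 9] / [4] / [7];  common shape = (4, 3, 1, 1)

Row-insert the values π_1, π_2, … into P one at a time, bumping the leftmost entry strictly greater than the inserted value down to the next row. The recording tableau Q records, in position (i, j), the step at which that cell was added to P.
  Insert 7 (step 1): P = [7];  Q = [1]
  Insert 8 (step 2): P = [7, 8];  Q = [1, 2]
  Insert 6 (step 3): P = [6, 8] / [7];  Q = [1, 2] / [3]
  Insert 1 (step 4): P = [1, 8] / [6] / [7];  Q = [1, 2] / [3] / [4]
  Insert 2 (step 5): P = [1, 2] / [6, 8] / [7];  Q = [1, 2] / [3, 5] / [4]
  Insert 4 (step 6): P = [1, 2, 4] / [6, 8] / [7];  Q = [1, 2, 6] / [3, 5] / [4]
  Insert 3 (step 7): P = [1, 2, 3] / [4, 8] / [6] / [7];  Q = [1, 2, 6] / [3, 5] / [4] / [7]
  Insert 9 (step 8): P = [1, 2, 3, 9] / [4, 8] / [6] / [7];  Q = [1, 2, 6, 8] / [3, 5] / [4] / [7]
  Insert 5 (step 9): P = [1, 2, 3, 5] / [4, 8, 9] / [6] / [7];  Q = [1, 2, 6, 8] / [3, 5, 9] / [4] / [7]
Final shape: (4, 3, 1, 1).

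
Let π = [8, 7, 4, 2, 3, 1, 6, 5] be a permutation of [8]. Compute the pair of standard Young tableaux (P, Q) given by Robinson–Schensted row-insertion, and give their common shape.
P = [1, 3, 5] / [2, 6] / [4] / [7] / [8];  Q = [1, 5, 7] / [2, 8] / [3] / [4] / [6];  common shape = (3, 2, 1, 1, 1)

Row-insert the values π_1, π_2, … into P one at a time, bumping the leftmost entry strictly greater than the inserted value down to the next row. The recording tableau Q records, in position (i, j), the step at which that cell was added to P.
  Insert 8 (step 1): P = [8];  Q = [1]
  Insert 7 (step 2): P = [7] / [8];  Q = [1] / [2]
  Insert 4 (step 3): P = [4] / [7] / [8];  Q = [1] / [2] / [3]
  Insert 2 (step 4): P = [2] / [4] / [7] / [8];  Q = [1] / [2] / [3] / [4]
  Insert 3 (step 5): P = [2, 3] / [4] / [7] / [8];  Q = [1, 5] / [2] / [3] / [4]
  Insert 1 (step 6): P = [1, 3] / [2] / [4] / [7] / [8];  Q = [1, 5] / [2] / [3] / [4] / [6]
  Insert 6 (step 7): P = [1, 3, 6] / [2] / [4] / [7] / [8];  Q = [1, 5, 7] / [2] / [3] / [4] / [6]
  Insert 5 (step 8): P = [1, 3, 5] / [2, 6] / [4] / [7] / [8];  Q = [1, 5, 7] / [2, 8] / [3] / [4] / [6]
Final shape: (3, 2, 1, 1, 1).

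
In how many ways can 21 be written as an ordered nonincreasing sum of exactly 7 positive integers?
p(21, 7 parts) = 105

Partitions of n into exactly k parts are in bijection with partitions of n − k into at most k parts (subtract 1 from each part). So p(21, exactly 7) = p(14, parts ≤ 7). Computing via the recurrence p(m, j) = p(m, j−1) + p(m−j, j) gives 105.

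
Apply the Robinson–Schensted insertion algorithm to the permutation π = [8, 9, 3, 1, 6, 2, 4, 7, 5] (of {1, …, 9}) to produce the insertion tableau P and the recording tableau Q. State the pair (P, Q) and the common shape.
P = [1, 2, 4, 5] / [3, 6, 7] / [8, 9];  Q = [1, 2, 7, 8] / [3, 5, 9] / [4, 6];  common shape = (4, 3, 2)

Row-insert the values π_1, π_2, … into P one at a time, bumping the leftmost entry strictly greater than the inserted value down to the next row. The recording tableau Q records, in position (i, j), the step at which that cell was added to P.
  Insert 8 (step 1): P = [8];  Q = [1]
  Insert 9 (step 2): P = [8, 9];  Q = [1, 2]
  Insert 3 (step 3): P = [3, 9] / [8];  Q = [1, 2] / [3]
  Insert 1 (step 4): P = [1, 9] / [3] / [8];  Q = [1, 2] / [3] / [4]
  Insert 6 (step 5): P = [1, 6] / [3, 9] / [8];  Q = [1, 2] / [3, 5] / [4]
  Insert 2 (step 6): P = [1, 2] / [3, 6] / [8, 9];  Q = [1, 2] / [3, 5] / [4, 6]
  Insert 4 (step 7): P = [1, 2, 4] / [3, 6] / [8, 9];  Q = [1, 2, 7] / [3, 5] / [4, 6]
  Insert 7 (step 8): P = [1, 2, 4, 7] / [3, 6] / [8, 9];  Q = [1, 2, 7, 8] / [3, 5] / [4, 6]
  Insert 5 (step 9): P = [1, 2, 4, 5] / [3, 6, 7] / [8, 9];  Q = [1, 2, 7, 8] / [3, 5, 9] / [4, 6]
Final shape: (4, 3, 2).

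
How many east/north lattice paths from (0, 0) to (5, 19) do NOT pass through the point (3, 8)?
Number of paths = 29634

Total paths from (0, 0) to (5, 19): C(24, 5) = 42504. Paths through (3, 8): (paths (0, 0) → (3, 8)) × (paths (3, 8) → (5, 19)) = C(11, 3) · C(13, 2) = 165 · 78 = 12870. Avoidance count = 42504 − 12870 = 29634.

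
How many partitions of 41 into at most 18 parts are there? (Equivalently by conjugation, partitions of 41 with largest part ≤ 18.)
p(41, parts ≤ 18) = 40080

Use the recurrence p(n, m) = p(n, m−1) + p(n−m, m): either the largest part is < m (count p(n, m−1)) or the largest part is exactly m (remove one copy of m, count p(n−m, m)). With p(0, ·) = 1 this gives p(41, parts ≤ 18) = 40080. (By conjugating Young diagrams, this also counts partitions of 41 into at most 18 parts.)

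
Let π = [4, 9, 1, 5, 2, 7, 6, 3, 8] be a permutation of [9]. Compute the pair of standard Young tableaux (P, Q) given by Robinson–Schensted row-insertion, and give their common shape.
P = [1, 2, 3, 8] / [4, 5, 6] / [7] / [9];  Q = [1, 2, 6, 9] / [3, 4, 7] / [5] / [8];  common shape = (4, 3, 1, 1)

Row-insert the values π_1, π_2, … into P one at a time, bumping the leftmost entry strictly greater than the inserted value down to the next row. The recording tableau Q records, in position (i, j), the step at which that cell was added to P.
  Insert 4 (step 1): P = [4];  Q = [1]
  Insert 9 (step 2): P = [4, 9];  Q = [1, 2]
  Insert 1 (step 3): P = [1, 9] / [4];  Q = [1, 2] / [3]
  Insert 5 (step 4): P = [1, 5] / [4, 9];  Q = [1, 2] / [3, 4]
  Insert 2 (step 5): P = [1, 2] / [4, 5] / [9];  Q = [1, 2] / [3, 4] / [5]
  Insert 7 (step 6): P = [1, 2, 7] / [4, 5] / [9];  Q = [1, 2, 6] / [3, 4] / [5]
  Insert 6 (step 7): P = [1, 2, 6] / [4, 5, 7] / [9];  Q = [1, 2, 6] / [3, 4, 7] / [5]
  Insert 3 (step 8): P = [1, 2, 3] / [4, 5, 6] / [7] / [9];  Q = [1, 2, 6] / [3, 4, 7] / [5] / [8]
  Insert 8 (step 9): P = [1, 2, 3, 8] / [4, 5, 6] / [7] / [9];  Q = [1, 2, 6, 9] / [3, 4, 7] / [5] / [8]
Final shape: (4, 3, 1, 1).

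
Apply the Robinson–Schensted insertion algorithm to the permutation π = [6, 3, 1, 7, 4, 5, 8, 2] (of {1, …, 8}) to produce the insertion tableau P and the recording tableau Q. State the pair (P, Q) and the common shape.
P = [1, 2, 5, 8] / [3, 4] / [6, 7];  Q = [1, 4, 6, 7] / [2, 5] / [3, 8];  common shape = (4, 2, 2)

Row-insert the values π_1, π_2, … into P one at a time, bumping the leftmost entry strictly greater than the inserted value down to the next row. The recording tableau Q records, in position (i, j), the step at which that cell was added to P.
  Insert 6 (step 1): P = [6];  Q = [1]
  Insert 3 (step 2): P = [3] / [6];  Q = [1] / [2]
  Insert 1 (step 3): P = [1] / [3] / [6];  Q = [1] / [2] / [3]
  Insert 7 (step 4): P = [1, 7] / [3] / [6];  Q = [1, 4] / [2] / [3]
  Insert 4 (step 5): P = [1, 4] / [3, 7] / [6];  Q = [1, 4] / [2, 5] / [3]
  Insert 5 (step 6): P = [1, 4, 5] / [3, 7] / [6];  Q = [1, 4, 6] / [2, 5] / [3]
  Insert 8 (step 7): P = [1, 4, 5, 8] / [3, 7] / [6];  Q = [1, 4, 6, 7] / [2, 5] / [3]
  Insert 2 (step 8): P = [1, 2, 5, 8] / [3, 4] / [6, 7];  Q = [1, 4, 6, 7] / [2, 5] / [3, 8]
Final shape: (4, 2, 2).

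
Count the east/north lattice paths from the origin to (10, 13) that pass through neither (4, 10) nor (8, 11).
Number of paths = 636520

Inclusion–exclusion. Total paths: C(23, 10) = 1144066. Through P₁: C(14, 4)·C(9, 6) = 84084. Through P₂: C(19, 8)·C(4, 2) = 453492. Since P₁ is strictly southwest of P₂, a monotone path through both must visit P₁ then P₂; paths through both = C(14, 4)·C(5, 4)·C(4, 2) = 30030. Avoid both = 1144066 − 84084 − 453492 + 30030 = 636520.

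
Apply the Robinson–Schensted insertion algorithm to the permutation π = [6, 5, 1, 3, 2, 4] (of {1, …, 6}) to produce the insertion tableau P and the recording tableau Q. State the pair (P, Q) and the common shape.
P = [1, 2, 4] / [3] / [5] / [6];  Q = [1, 4, 6] / [2] / [3] / [5];  common shape = (3, 1, 1, 1)

Row-insert the values π_1, π_2, … into P one at a time, bumping the leftmost entry strictly greater than the inserted value down to the next row. The recording tableau Q records, in position (i, j), the step at which that cell was added to P.
  Insert 6 (step 1): P = [6];  Q = [1]
  Insert 5 (step 2): P = [5] / [6];  Q = [1] / [2]
  Insert 1 (step 3): P = [1] / [5] / [6];  Q = [1] / [2] / [3]
  Insert 3 (step 4): P = [1, 3] / [5] / [6];  Q = [1, 4] / [2] / [3]
  Insert 2 (step 5): P = [1, 2] / [3] / [5] / [6];  Q = [1, 4] / [2] / [3] / [5]
  Insert 4 (step 6): P = [1, 2, 4] / [3] / [5] / [6];  Q = [1, 4, 6] / [2] / [3] / [5]
Final shape: (3, 1, 1, 1).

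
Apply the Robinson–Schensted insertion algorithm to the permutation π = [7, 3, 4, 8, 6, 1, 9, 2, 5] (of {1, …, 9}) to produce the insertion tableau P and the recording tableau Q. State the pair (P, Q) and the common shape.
P = [1, 2, 5, 9] / [3, 4, 6] / [7, 8];  Q = [1, 3, 4, 7] / [2, 5, 9] / [6, 8];  common shape = (4, 3, 2)

Row-insert the values π_1, π_2, … into P one at a time, bumping the leftmost entry strictly greater than the inserted value down to the next row. The recording tableau Q records, in position (i, j), the step at which that cell was added to P.
  Insert 7 (step 1): P = [7];  Q = [1]
  Insert 3 (step 2): P = [3] / [7];  Q = [1] / [2]
  Insert 4 (step 3): P = [3, 4] / [7];  Q = [1, 3] / [2]
  Insert 8 (step 4): P = [3, 4, 8] / [7];  Q = [1, 3, 4] / [2]
  Insert 6 (step 5): P = [3, 4, 6] / [7, 8];  Q = [1, 3, 4] / [2, 5]
  Insert 1 (step 6): P = [1, 4, 6] / [3, 8] / [7];  Q = [1, 3, 4] / [2, 5] / [6]
  Insert 9 (step 7): P = [1, 4, 6, 9] / [3, 8] / [7];  Q = [1, 3, 4, 7] / [2, 5] / [6]
  Insert 2 (step 8): P = [1, 2, 6, 9] / [3, 4] / [7, 8];  Q = [1, 3, 4, 7] / [2, 5] / [6, 8]
  Insert 5 (step 9): P = [1, 2, 5, 9] / [3, 4, 6] / [7, 8];  Q = [1, 3, 4, 7] / [2, 5, 9] / [6, 8]
Final shape: (4, 3, 2).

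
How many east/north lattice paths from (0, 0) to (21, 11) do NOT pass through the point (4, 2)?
Number of paths = 82156230

Total paths from (0, 0) to (21, 11): C(32, 21) = 129024480. Paths through (4, 2): (paths (0, 0) → (4, 2)) × (paths (4, 2) → (21, 11)) = C(6, 4) · C(26, 17) = 15 · 3124550 = 46868250. Avoidance count = 129024480 − 46868250 = 82156230.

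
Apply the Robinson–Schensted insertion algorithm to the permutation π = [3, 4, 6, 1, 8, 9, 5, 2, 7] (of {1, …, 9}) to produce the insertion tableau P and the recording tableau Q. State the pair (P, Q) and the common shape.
P = [1, 2, 5, 7, 9] / [3, 4, 8] / [6];  Q = [1, 2, 3, 5, 6] / [4, 7, 9] / [8];  common shape = (5, 3, 1)

Row-insert the values π_1, π_2, … into P one at a time, bumping the leftmost entry strictly greater than the inserted value down to the next row. The recording tableau Q records, in position (i, j), the step at which that cell was added to P.
  Insert 3 (step 1): P = [3];  Q = [1]
  Insert 4 (step 2): P = [3, 4];  Q = [1, 2]
  Insert 6 (step 3): P = [3, 4, 6];  Q = [1, 2, 3]
  Insert 1 (step 4): P = [1, 4, 6] / [3];  Q = [1, 2, 3] / [4]
  Insert 8 (step 5): P = [1, 4, 6, 8] / [3];  Q = [1, 2, 3, 5] / [4]
  Insert 9 (step 6): P = [1, 4, 6, 8, 9] / [3];  Q = [1, 2, 3, 5, 6] / [4]
  Insert 5 (step 7): P = [1, 4, 5, 8, 9] / [3, 6];  Q = [1, 2, 3, 5, 6] / [4, 7]
  Insert 2 (step 8): P = [1, 2, 5, 8, 9] / [3, 4] / [6];  Q = [1, 2, 3, 5, 6] / [4, 7] / [8]
  Insert 7 (step 9): P = [1, 2, 5, 7, 9] / [3, 4, 8] / [6];  Q = [1, 2, 3, 5, 6] / [4, 7, 9] / [8]
Final shape: (5, 3, 1).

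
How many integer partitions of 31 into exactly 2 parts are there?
p(31, 2 parts) = 15

Partitions of n into exactly k parts are in bijection with partitions of n − k into at most k parts (subtract 1 from each part). So p(31, exactly 2) = p(29, parts ≤ 2). Computing via the recurrence p(m, j) = p(m, j−1) + p(m−j, j) gives 15.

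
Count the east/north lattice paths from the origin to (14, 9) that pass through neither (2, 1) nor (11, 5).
Number of paths = 361475

Inclusion–exclusion. Total paths: C(23, 14) = 817190. Through P₁: C(3, 2)·C(20, 12) = 377910. Through P₂: C(16, 11)·C(7, 3) = 152880. Since P₁ is strictly southwest of P₂, a monotone path through both must visit P₁ then P₂; paths through both = C(3, 2)·C(13, 9)·C(7, 3) = 75075. Avoid both = 817190 − 377910 − 152880 + 75075 = 361475.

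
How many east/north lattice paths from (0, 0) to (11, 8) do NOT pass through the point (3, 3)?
Number of paths = 49842

Total paths from (0, 0) to (11, 8): C(19, 11) = 75582. Paths through (3, 3): (paths (0, 0) → (3, 3)) × (paths (3, 3) → (11, 8)) = C(6, 3) · C(13, 8) = 20 · 1287 = 25740. Avoidance count = 75582 − 25740 = 49842.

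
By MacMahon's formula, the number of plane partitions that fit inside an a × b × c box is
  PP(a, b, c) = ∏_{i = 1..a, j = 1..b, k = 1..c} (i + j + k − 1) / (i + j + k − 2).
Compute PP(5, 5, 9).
PP(5, 5, 9) = 1566039386912

Evaluate the triple product over i = 1..5, j = 1..5, k = 1..9. The factors are (2/1) · (3/2) · (4/3) · (5/4) · (6/5) · (7/6) · (8/7) · (9/8) · … (225 factors total). The numerators and denominators telescope so the product is an integer; carrying out the multiplication exactly gives PP(5, 5, 9) = 1566039386912.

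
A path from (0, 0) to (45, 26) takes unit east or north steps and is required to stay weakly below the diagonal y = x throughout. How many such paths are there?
Number of paths = 7664867653706345040

By the reflection principle (André's argument), the number of monotone paths to (45, 26) with n ≤ m that never go above y = x is C(71, 45) − C(71, 46) = 17629195603524593592 − 9964327949818248552 = 7664867653706345040.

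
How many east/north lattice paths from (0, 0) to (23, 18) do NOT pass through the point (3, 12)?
Number of paths = 202007885950

Total paths from (0, 0) to (23, 18): C(41, 23) = 202112640600. Paths through (3, 12): (paths (0, 0) → (3, 12)) × (paths (3, 12) → (23, 18)) = C(15, 3) · C(26, 20) = 455 · 230230 = 104754650. Avoidance count = 202112640600 − 104754650 = 202007885950.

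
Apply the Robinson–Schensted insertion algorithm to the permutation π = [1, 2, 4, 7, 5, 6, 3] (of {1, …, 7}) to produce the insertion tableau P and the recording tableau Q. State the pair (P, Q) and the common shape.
P = [1, 2, 3, 5, 6] / [4] / [7];  Q = [1, 2, 3, 4, 6] / [5] / [7];  common shape = (5, 1, 1)

Row-insert the values π_1, π_2, … into P one at a time, bumping the leftmost entry strictly greater than the inserted value down to the next row. The recording tableau Q records, in position (i, j), the step at which that cell was added to P.
  Insert 1 (step 1): P = [1];  Q = [1]
  Insert 2 (step 2): P = [1, 2];  Q = [1, 2]
  Insert 4 (step 3): P = [1, 2, 4];  Q = [1, 2, 3]
  Insert 7 (step 4): P = [1, 2, 4, 7];  Q = [1, 2, 3, 4]
  Insert 5 (step 5): P = [1, 2, 4, 5] / [7];  Q = [1, 2, 3, 4] / [5]
  Insert 6 (step 6): P = [1, 2, 4, 5, 6] / [7];  Q = [1, 2, 3, 4, 6] / [5]
  Insert 3 (step 7): P = [1, 2, 3, 5, 6] / [4] / [7];  Q = [1, 2, 3, 4, 6] / [5] / [7]
Final shape: (5, 1, 1).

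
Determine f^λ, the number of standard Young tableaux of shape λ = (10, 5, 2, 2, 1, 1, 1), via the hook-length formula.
# SYT of shape (10, 5, 2, 2, 1, 1, 1) = 746876130

Hook-length formula: f^λ = n! / Π hook(c), product over all cells c of the Young diagram. For λ = (10, 5, 2, 2, 1, 1, 1), n = 22 boxes. Hook lengths by row (left-to-right, top-to-bottom): [16, 12, 9, 8, 7, 5, 4, 3, 2, 1]; [10, 6, 3, 2, 1]; [6, 2]; [5, 1]; [3]; [2]; [1]. Product of hooks = 1504935936000. So f^λ = 22! / 1504935936000 = 1124000727777607680000 / 1504935936000 = 746876130.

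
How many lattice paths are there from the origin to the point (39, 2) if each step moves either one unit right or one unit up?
Number of paths = 820

A monotone lattice path from (0, 0) to (39, 2) consists of 39 east steps and 2 north steps in some order, so it is determined by which 39 of the 41 steps are east. The count is C(41, 39) = 820.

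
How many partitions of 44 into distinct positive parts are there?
q(44) = 1816

A partition into distinct parts is a strictly decreasing sequence summing to n. The recurrence d(n, m) = d(n, m−1) + d(n−m, m−1) (use part m at most once) with q(n) = d(n, n) gives q(44) = 1816. (Euler's theorem: # distinct-part partitions = # odd-part partitions.)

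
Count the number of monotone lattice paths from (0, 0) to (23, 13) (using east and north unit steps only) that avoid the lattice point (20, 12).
Number of paths = 1407618240

Total paths from (0, 0) to (23, 13): C(36, 23) = 2310789600. Paths through (20, 12): (paths (0, 0) → (20, 12)) × (paths (20, 12) → (23, 13)) = C(32, 20) · C(4, 3) = 225792840 · 4 = 903171360. Avoidance count = 2310789600 − 903171360 = 1407618240.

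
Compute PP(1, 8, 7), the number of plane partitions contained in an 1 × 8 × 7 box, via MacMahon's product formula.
PP(1, 8, 7) = 6435

Evaluate the triple product over i = 1..1, j = 1..8, k = 1..7. The factors are (2/1) · (3/2) · (4/3) · (5/4) · (6/5) · (7/6) · (8/7) · (3/2) · … (56 factors total). The numerators and denominators telescope so the product is an integer; carrying out the multiplication exactly gives PP(1, 8, 7) = 6435.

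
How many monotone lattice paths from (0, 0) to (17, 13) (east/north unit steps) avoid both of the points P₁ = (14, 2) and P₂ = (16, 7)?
Number of paths = 118017711

Inclusion–exclusion. Total paths: C(30, 17) = 119759850. Through P₁: C(16, 14)·C(14, 3) = 43680. Through P₂: C(23, 16)·C(7, 1) = 1716099. Since P₁ is strictly southwest of P₂, a monotone path through both must visit P₁ then P₂; paths through both = C(16, 14)·C(7, 2)·C(7, 1) = 17640. Avoid both = 119759850 − 43680 − 1716099 + 17640 = 118017711.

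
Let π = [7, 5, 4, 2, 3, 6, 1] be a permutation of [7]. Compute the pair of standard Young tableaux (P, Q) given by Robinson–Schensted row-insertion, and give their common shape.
P = [1, 3, 6] / [2] / [4] / [5] / [7];  Q = [1, 5, 6] / [2] / [3] / [4] / [7];  common shape = (3, 1, 1, 1, 1)

Row-insert the values π_1, π_2, … into P one at a time, bumping the leftmost entry strictly greater than the inserted value down to the next row. The recording tableau Q records, in position (i, j), the step at which that cell was added to P.
  Insert 7 (step 1): P = [7];  Q = [1]
  Insert 5 (step 2): P = [5] / [7];  Q = [1] / [2]
  Insert 4 (step 3): P = [4] / [5] / [7];  Q = [1] / [2] / [3]
  Insert 2 (step 4): P = [2] / [4] / [5] / [7];  Q = [1] / [2] / [3] / [4]
  Insert 3 (step 5): P = [2, 3] / [4] / [5] / [7];  Q = [1, 5] / [2] / [3] / [4]
  Insert 6 (step 6): P = [2, 3, 6] / [4] / [5] / [7];  Q = [1, 5, 6] / [2] / [3] / [4]
  Insert 1 (step 7): P = [1, 3, 6] / [2] / [4] / [5] / [7];  Q = [1, 5, 6] / [2] / [3] / [4] / [7]
Final shape: (3, 1, 1, 1, 1).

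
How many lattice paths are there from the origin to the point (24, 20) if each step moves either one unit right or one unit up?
Number of paths = 1761039350070

A monotone lattice path from (0, 0) to (24, 20) consists of 24 east steps and 20 north steps in some order, so it is determined by which 24 of the 44 steps are east. The count is C(44, 24) = 1761039350070.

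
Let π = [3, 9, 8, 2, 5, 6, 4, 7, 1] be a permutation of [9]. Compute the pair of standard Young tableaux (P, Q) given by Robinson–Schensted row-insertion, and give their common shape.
P = [1, 4, 6, 7] / [2, 5] / [3] / [8] / [9];  Q = [1, 2, 6, 8] / [3, 5] / [4] / [7] / [9];  common shape = (4, 2, 1, 1, 1)

Row-insert the values π_1, π_2, … into P one at a time, bumping the leftmost entry strictly greater than the inserted value down to the next row. The recording tableau Q records, in position (i, j), the step at which that cell was added to P.
  Insert 3 (step 1): P = [3];  Q = [1]
  Insert 9 (step 2): P = [3, 9];  Q = [1, 2]
  Insert 8 (step 3): P = [3, 8] / [9];  Q = [1, 2] / [3]
  Insert 2 (step 4): P = [2, 8] / [3] / [9];  Q = [1, 2] / [3] / [4]
  Insert 5 (step 5): P = [2, 5] / [3, 8] / [9];  Q = [1, 2] / [3, 5] / [4]
  Insert 6 (step 6): P = [2, 5, 6] / [3, 8] / [9];  Q = [1, 2, 6] / [3, 5] / [4]
  Insert 4 (step 7): P = [2, 4, 6] / [3, 5] / [8] / [9];  Q = [1, 2, 6] / [3, 5] / [4] / [7]
  Insert 7 (step 8): P = [2, 4, 6, 7] / [3, 5] / [8] / [9];  Q = [1, 2, 6, 8] / [3, 5] / [4] / [7]
  Insert 1 (step 9): P = [1, 4, 6, 7] / [2, 5] / [3] / [8] / [9];  Q = [1, 2, 6, 8] / [3, 5] / [4] / [7] / [9]
Final shape: (4, 2, 1, 1, 1).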